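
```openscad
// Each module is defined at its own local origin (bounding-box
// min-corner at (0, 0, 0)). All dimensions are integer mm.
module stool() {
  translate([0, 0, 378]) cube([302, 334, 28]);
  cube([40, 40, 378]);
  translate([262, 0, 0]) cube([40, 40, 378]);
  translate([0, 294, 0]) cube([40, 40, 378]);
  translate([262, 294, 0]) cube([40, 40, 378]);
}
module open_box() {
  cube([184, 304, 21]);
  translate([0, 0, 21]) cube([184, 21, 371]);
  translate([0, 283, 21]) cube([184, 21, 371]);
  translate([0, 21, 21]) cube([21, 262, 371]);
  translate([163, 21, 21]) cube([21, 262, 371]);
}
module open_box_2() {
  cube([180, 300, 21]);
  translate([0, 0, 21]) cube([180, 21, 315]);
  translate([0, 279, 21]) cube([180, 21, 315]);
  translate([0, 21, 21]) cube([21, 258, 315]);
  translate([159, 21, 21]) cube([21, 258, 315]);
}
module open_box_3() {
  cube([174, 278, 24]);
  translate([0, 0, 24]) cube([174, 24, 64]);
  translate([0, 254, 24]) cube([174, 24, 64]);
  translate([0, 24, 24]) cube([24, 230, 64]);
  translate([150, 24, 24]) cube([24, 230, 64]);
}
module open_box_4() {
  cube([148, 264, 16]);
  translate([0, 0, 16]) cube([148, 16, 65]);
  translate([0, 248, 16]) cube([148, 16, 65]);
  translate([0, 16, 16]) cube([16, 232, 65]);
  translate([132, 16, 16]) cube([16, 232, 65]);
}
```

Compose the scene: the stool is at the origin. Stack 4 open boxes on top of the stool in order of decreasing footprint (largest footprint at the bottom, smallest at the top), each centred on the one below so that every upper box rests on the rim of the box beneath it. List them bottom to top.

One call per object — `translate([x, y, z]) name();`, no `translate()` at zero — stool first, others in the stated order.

stool();
translate([59, 15, 406]) open_box();
translate([61, 17, 798]) open_box_2();
translate([64, 28, 1134]) open_box_3();
translate([77, 35, 1222]) open_box_4();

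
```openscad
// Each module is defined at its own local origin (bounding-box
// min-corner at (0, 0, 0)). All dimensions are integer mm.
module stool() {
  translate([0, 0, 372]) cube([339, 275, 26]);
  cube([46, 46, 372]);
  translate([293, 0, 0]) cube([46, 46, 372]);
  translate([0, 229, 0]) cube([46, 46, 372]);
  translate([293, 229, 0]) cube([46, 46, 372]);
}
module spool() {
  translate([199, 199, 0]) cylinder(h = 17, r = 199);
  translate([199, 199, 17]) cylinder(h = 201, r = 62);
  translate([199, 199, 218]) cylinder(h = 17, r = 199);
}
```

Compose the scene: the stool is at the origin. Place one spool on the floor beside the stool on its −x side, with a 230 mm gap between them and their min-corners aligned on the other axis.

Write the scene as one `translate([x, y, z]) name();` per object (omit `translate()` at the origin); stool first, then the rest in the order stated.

stool();
translate([-628, 0, 0]) spool();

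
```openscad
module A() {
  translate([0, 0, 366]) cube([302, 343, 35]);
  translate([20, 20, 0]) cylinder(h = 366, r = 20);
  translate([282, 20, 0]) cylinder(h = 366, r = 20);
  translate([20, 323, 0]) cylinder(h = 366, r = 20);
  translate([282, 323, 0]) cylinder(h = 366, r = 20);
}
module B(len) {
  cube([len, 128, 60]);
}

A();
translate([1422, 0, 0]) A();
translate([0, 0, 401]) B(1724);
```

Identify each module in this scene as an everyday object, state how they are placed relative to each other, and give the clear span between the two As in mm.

A is a stool. B is a beam. A beam spans the tops of two stools. The clear span between the two stools is 1120 mm.

Second stool starts at x = 1422; first ends at x = 302; clear span = 1422 − 302 = 1120 mm.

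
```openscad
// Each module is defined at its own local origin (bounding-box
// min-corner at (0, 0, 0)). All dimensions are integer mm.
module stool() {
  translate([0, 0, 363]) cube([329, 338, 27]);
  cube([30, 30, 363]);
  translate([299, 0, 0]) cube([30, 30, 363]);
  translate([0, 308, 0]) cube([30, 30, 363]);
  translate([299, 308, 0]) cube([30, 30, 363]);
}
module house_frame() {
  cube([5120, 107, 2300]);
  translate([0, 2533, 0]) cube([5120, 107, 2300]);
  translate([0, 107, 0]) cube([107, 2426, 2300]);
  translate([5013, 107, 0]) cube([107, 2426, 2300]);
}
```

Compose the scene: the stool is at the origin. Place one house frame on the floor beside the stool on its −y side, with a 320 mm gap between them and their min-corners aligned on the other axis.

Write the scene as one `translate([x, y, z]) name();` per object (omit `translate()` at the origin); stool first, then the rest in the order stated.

stool();
translate([0, -2960, 0]) house_frame();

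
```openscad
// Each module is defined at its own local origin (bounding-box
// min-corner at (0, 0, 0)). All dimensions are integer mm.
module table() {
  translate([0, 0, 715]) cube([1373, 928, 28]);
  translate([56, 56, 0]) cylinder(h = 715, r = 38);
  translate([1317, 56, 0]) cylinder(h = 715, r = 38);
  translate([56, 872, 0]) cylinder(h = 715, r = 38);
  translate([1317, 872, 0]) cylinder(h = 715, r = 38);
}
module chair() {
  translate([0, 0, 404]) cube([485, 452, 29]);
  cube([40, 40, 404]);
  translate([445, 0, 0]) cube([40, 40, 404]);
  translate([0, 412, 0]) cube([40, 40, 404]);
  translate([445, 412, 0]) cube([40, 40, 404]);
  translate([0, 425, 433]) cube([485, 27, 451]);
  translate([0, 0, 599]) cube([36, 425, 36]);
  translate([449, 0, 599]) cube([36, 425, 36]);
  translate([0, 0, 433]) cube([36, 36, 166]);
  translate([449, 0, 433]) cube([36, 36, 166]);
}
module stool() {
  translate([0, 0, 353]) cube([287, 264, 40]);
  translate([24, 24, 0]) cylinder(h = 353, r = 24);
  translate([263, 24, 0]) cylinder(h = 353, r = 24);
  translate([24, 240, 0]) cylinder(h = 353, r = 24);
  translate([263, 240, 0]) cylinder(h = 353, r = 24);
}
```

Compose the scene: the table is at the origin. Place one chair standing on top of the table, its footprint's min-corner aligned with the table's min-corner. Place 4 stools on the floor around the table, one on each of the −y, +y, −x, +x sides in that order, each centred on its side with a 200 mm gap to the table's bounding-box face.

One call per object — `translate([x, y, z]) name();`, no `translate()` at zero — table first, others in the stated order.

table();
translate([0, 0, 743]) chair();
translate([543, -464, 0]) stool();
translate([543, 1128, 0]) stool();
translate([-487, 332, 0]) stool();
translate([1573, 332, 0]) stool();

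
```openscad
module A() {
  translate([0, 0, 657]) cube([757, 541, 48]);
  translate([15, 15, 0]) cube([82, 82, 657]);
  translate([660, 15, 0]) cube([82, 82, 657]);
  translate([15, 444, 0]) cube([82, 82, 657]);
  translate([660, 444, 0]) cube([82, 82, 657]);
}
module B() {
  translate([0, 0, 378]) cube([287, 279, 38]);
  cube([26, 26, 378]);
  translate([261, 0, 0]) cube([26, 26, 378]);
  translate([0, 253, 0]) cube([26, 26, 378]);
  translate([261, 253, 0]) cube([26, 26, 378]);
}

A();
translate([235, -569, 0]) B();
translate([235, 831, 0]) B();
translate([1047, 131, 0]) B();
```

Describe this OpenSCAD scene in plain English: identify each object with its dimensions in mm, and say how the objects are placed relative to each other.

A is a rectangular dining table. The top is 757×541×48 mm with its upper surface at z = 705 mm. It stands on four 82×82 mm square legs, each inset 15 mm from the nearest pair of top edges, running from the floor to the underside of the top.

B is a four-legged stool. The seat is 287×279 mm, 38 mm thick, top at z = 416 mm. It stands on four square legs, each 26×26 mm in cross-section, from z = 0 to the seat underside, each flush with a corner of the seat.

Three stools sit around the table at the −y, +y, +x sides.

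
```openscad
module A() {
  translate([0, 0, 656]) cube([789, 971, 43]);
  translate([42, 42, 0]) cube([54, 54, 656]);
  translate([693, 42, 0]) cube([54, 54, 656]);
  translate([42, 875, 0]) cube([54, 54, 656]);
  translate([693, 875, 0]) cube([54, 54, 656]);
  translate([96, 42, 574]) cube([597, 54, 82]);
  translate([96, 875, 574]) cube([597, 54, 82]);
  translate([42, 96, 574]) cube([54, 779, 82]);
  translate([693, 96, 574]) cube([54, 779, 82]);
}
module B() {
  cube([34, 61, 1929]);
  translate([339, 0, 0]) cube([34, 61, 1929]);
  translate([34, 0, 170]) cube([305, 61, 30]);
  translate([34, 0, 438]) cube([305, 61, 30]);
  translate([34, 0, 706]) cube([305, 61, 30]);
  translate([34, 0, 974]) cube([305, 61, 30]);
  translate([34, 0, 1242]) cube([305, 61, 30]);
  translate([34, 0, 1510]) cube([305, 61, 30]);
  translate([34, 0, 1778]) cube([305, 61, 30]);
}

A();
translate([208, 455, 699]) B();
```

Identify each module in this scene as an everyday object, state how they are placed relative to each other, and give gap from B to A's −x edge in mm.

The ladder's min-x is at 208; the table's min-x is 0; gap = 208 mm.

A is a table. B is a ladder. The ladder is on top of the table, centred. The gap from the ladder to the table's −x edge is 208 mm.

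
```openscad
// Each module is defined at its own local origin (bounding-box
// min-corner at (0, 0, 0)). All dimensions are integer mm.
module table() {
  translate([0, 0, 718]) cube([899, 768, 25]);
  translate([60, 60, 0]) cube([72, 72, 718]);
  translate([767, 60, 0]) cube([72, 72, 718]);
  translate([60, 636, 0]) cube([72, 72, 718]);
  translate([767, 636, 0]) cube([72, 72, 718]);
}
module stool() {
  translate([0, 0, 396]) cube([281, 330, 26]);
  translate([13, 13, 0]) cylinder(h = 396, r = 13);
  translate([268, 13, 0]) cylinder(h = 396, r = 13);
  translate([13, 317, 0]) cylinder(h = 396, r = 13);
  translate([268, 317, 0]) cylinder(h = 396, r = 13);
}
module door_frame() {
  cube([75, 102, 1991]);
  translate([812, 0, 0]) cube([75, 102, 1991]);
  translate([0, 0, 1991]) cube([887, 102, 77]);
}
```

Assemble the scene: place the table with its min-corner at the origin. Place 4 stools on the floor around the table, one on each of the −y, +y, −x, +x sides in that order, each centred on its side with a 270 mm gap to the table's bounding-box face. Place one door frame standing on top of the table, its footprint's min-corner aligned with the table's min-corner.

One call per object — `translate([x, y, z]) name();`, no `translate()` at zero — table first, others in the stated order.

table();
translate([309, -600, 0]) stool();
translate([309, 1038, 0]) stool();
translate([-551, 219, 0]) stool();
translate([1169, 219, 0]) stool();
translate([0, 0, 743]) door_frame();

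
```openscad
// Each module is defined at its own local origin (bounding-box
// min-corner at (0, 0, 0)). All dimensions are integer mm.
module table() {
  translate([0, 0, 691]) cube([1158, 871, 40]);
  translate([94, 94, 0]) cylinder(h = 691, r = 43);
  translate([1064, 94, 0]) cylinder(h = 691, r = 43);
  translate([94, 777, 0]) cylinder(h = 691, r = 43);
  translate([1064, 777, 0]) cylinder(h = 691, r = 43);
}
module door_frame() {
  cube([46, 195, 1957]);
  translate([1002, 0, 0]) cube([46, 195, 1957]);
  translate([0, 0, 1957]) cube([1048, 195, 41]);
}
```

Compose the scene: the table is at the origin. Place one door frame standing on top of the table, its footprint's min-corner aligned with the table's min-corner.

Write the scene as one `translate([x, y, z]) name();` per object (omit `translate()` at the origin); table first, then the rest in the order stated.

table();
translate([0, 0, 731]) door_frame();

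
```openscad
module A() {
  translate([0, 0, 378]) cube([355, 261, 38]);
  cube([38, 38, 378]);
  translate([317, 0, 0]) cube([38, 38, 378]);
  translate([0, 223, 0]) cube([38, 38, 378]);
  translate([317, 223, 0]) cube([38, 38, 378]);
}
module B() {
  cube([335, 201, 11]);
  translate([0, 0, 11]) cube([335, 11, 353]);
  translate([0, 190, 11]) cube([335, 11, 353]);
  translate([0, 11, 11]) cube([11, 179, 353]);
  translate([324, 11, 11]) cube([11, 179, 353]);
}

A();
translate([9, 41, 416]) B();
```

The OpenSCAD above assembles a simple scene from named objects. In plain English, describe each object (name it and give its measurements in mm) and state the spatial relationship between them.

A is a simple wooden stool: a rectangular seat 355 mm (x) by 261 mm (y), 38 mm thick, top face at z = 416 mm, on four square legs, each 38×38 mm in cross-section. The legs rest on z = 0, each flush with a corner of the seat.

B is an open storage box with external size 335×201×364 mm and wall thickness 11 mm (the base is also 11 mm thick). The base covers the whole footprint; the four walls stand on the base, with the y-facing walls full-width and the x-facing walls fitting between their inner faces.

The open box is on top of the stool.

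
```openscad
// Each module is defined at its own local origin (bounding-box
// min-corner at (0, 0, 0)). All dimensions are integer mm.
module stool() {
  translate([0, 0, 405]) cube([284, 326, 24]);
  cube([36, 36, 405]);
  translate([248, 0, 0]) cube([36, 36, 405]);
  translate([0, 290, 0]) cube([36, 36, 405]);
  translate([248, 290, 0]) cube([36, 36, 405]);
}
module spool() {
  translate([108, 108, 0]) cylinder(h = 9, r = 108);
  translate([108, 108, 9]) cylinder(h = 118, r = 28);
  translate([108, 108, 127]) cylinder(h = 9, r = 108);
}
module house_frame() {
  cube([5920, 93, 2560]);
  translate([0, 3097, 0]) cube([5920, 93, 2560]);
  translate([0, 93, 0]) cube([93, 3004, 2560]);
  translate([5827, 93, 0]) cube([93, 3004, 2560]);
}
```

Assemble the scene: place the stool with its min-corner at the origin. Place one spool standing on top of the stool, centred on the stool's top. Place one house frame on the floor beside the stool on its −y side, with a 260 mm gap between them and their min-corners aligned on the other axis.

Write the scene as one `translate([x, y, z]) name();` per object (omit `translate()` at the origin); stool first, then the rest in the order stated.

stool();
translate([34, 55, 429]) spool();
translate([0, -3450, 0]) house_frame();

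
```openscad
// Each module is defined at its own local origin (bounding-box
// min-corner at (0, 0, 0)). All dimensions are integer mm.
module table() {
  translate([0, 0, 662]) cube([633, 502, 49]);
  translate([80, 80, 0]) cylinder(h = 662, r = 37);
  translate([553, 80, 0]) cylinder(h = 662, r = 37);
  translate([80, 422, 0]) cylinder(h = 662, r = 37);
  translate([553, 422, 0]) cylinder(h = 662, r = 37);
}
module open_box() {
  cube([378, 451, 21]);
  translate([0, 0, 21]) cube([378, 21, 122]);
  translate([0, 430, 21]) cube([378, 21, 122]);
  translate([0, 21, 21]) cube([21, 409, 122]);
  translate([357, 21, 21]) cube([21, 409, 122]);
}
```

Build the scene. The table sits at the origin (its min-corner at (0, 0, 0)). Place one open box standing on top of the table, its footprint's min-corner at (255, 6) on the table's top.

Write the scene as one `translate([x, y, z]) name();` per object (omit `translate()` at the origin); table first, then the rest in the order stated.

table();
translate([255, 6, 711]) open_box();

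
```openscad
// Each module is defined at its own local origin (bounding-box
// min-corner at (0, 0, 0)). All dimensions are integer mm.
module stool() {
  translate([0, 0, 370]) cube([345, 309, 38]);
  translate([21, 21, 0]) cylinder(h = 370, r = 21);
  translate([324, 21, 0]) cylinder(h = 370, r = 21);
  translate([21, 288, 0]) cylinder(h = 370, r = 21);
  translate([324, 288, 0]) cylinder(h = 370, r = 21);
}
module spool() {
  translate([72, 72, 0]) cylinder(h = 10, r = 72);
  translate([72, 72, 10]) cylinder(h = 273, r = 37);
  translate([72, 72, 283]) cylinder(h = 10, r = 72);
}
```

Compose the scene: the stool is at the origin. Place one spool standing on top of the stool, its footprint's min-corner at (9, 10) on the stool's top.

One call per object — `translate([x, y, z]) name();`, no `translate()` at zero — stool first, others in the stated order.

stool();
translate([9, 10, 408]) spool();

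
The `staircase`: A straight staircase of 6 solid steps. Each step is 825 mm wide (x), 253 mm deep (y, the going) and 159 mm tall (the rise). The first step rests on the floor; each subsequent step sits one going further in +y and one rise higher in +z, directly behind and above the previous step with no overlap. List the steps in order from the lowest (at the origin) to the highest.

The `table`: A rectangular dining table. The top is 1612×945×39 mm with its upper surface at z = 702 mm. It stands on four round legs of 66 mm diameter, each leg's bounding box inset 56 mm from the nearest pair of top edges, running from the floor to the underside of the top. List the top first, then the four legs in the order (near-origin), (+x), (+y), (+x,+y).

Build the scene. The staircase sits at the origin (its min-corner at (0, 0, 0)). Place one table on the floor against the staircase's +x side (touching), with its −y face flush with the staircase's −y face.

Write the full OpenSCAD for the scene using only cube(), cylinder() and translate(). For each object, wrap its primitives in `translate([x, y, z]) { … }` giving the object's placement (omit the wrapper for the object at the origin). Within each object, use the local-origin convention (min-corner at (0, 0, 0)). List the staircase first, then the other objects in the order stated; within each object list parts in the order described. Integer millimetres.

cube([825, 253, 159]);
translate([0, 253, 159]) cube([825, 253, 159]);
translate([0, 506, 318]) cube([825, 253, 159]);
translate([0, 759, 477]) cube([825, 253, 159]);
translate([0, 1012, 636]) cube([825, 253, 159]);
translate([0, 1265, 795]) cube([825, 253, 159]);
translate([825, 0, 0]) {
  translate([0, 0, 663]) cube([1612, 945, 39]);
  translate([89, 89, 0]) cylinder(h = 663, r = 33);
  translate([1523, 89, 0]) cylinder(h = 663, r = 33);
  translate([89, 856, 0]) cylinder(h = 663, r = 33);
  translate([1523, 856, 0]) cylinder(h = 663, r = 33);
}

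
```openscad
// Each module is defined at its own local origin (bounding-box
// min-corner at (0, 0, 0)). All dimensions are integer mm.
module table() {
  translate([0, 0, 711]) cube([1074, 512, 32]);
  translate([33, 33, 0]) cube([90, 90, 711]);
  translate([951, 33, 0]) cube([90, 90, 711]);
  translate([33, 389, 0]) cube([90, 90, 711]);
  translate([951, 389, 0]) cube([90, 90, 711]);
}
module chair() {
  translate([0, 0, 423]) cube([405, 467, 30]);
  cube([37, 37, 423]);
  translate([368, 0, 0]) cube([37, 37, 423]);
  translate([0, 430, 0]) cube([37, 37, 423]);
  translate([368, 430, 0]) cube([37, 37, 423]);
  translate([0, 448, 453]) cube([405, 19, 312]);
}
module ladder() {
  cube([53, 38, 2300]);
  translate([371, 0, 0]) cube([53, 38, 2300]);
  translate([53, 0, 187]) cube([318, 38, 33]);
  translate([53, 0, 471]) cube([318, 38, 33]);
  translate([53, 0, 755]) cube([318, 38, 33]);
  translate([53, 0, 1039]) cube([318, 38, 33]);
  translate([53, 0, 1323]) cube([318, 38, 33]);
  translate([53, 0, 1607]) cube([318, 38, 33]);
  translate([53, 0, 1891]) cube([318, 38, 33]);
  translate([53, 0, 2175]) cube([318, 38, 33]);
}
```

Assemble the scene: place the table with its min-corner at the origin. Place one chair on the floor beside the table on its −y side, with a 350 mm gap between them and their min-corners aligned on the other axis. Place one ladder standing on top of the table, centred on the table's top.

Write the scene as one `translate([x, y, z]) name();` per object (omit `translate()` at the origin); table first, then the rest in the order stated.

table();
translate([0, -817, 0]) chair();
translate([325, 237, 743]) ladder();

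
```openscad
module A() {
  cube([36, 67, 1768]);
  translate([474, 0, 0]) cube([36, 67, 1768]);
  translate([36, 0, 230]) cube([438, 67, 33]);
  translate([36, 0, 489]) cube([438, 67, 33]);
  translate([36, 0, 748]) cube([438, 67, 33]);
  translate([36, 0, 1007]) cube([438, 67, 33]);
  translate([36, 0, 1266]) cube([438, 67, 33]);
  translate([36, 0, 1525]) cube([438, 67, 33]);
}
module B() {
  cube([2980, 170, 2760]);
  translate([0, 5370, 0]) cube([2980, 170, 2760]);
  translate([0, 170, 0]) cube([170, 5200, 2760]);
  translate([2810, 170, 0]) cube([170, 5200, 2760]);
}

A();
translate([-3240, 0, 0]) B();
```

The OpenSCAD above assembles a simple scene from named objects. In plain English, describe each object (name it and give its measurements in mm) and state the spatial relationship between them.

A is a wooden ladder with two side rails of 36×67 mm section and 1768 mm height, set 510 mm apart overall. Between them run 6 rectangular rungs (67 mm deep, 33 mm thick), front faces flush with the rails' −y face. The bottom of the first rung is 230 mm above the floor and each subsequent rung is 259 mm higher than the one below.

B is the wall frame of a small rectangular building: four walls, each 2760 mm tall and 170 mm thick, enclosing a footprint 2980 mm (x) by 5540 mm (y) outside-to-outside, with no floor or roof. The front and back walls (the −y and +y sides) span the full width; the two side walls fit between them.

The house frame is on the floor beside the ladder on its −x side.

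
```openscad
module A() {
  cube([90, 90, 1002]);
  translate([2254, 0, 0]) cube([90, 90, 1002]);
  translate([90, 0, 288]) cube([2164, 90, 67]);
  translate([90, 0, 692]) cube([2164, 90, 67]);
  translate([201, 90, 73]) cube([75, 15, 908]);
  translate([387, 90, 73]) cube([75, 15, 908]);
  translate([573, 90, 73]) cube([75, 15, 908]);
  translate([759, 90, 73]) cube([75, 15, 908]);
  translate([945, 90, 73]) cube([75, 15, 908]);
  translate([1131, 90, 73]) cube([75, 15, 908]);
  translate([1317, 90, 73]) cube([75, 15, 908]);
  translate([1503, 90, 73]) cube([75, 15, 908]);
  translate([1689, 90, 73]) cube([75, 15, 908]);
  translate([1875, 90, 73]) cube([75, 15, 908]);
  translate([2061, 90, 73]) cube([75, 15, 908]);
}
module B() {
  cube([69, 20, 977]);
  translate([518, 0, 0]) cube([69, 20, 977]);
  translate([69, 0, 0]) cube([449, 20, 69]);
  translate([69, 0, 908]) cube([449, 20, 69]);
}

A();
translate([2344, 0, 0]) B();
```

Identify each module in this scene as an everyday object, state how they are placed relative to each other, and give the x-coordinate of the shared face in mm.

The fence section's +x face and the picture frame's −x face are both at x = 2344 mm.

A is a fence section. B is a picture frame. The picture frame is against the fence section's +x side, with their −y faces flush. The x-coordinate of the shared face is 2344 mm.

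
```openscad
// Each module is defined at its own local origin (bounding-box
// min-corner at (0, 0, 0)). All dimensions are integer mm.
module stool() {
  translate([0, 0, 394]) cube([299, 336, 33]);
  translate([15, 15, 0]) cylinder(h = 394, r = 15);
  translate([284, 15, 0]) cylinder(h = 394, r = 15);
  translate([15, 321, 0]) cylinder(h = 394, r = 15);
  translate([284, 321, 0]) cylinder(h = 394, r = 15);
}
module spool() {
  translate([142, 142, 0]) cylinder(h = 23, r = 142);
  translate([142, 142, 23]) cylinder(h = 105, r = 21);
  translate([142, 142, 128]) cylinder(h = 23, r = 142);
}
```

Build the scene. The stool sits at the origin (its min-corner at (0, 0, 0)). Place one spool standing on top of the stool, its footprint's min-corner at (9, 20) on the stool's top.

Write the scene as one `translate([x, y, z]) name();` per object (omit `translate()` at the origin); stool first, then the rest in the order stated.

stool();
translate([9, 20, 427]) spool();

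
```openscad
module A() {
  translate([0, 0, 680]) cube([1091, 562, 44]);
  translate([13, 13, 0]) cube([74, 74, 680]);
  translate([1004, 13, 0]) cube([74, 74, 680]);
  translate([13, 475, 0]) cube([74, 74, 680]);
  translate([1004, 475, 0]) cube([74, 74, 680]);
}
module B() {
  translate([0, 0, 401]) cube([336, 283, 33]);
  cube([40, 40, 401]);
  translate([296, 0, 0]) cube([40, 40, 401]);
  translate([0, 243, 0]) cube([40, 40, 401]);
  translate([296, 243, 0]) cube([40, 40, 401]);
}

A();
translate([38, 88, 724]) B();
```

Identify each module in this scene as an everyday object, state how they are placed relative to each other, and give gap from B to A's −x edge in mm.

The stool's min-x is at 38; the table's min-x is 0; gap = 38 mm.

A is a table. B is a stool. The stool is on top of the table. The gap from the stool to the table's −x edge is 38 mm.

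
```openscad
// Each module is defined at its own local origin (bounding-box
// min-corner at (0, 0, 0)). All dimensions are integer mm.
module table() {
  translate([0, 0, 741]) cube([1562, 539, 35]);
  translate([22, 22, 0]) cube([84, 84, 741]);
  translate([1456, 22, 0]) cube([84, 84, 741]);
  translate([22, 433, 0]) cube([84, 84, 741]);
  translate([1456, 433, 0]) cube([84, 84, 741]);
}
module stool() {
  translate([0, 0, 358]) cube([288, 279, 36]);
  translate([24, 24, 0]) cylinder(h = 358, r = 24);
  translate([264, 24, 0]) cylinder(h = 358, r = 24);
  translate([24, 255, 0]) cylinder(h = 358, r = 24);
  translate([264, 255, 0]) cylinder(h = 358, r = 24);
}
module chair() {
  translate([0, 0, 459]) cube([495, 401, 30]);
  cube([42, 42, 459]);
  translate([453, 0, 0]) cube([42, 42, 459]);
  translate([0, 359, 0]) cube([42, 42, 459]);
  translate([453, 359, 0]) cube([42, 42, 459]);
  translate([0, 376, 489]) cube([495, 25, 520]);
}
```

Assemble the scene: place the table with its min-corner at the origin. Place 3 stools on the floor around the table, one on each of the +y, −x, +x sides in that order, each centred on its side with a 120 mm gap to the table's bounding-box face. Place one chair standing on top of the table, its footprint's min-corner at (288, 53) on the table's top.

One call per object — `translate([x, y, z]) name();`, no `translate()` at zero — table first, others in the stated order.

table();
translate([637, 659, 0]) stool();
translate([-408, 130, 0]) stool();
translate([1682, 130, 0]) stool();
translate([288, 53, 776]) chair();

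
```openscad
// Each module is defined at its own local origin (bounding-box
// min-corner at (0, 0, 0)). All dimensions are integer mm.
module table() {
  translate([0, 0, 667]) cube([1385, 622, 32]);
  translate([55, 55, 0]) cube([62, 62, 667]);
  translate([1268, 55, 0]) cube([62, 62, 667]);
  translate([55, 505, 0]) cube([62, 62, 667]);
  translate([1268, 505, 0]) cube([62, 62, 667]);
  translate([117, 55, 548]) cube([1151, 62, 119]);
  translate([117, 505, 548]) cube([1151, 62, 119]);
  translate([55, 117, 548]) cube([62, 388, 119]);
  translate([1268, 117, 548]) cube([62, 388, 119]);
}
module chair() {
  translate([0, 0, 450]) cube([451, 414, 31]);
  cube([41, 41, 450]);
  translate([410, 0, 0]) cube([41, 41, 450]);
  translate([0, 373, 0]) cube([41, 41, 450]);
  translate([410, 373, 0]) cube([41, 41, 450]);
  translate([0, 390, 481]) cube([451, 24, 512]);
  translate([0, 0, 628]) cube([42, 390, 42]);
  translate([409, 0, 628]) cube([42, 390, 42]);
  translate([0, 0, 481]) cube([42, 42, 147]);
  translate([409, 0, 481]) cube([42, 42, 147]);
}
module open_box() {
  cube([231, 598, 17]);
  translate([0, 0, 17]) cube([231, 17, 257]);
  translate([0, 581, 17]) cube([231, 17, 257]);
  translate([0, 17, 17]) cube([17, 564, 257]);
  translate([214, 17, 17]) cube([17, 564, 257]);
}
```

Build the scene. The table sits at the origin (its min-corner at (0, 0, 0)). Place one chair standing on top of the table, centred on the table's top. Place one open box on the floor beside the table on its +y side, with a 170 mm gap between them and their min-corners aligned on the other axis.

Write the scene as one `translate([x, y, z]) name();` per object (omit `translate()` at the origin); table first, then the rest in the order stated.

table();
translate([467, 104, 699]) chair();
translate([0, 792, 0]) open_box();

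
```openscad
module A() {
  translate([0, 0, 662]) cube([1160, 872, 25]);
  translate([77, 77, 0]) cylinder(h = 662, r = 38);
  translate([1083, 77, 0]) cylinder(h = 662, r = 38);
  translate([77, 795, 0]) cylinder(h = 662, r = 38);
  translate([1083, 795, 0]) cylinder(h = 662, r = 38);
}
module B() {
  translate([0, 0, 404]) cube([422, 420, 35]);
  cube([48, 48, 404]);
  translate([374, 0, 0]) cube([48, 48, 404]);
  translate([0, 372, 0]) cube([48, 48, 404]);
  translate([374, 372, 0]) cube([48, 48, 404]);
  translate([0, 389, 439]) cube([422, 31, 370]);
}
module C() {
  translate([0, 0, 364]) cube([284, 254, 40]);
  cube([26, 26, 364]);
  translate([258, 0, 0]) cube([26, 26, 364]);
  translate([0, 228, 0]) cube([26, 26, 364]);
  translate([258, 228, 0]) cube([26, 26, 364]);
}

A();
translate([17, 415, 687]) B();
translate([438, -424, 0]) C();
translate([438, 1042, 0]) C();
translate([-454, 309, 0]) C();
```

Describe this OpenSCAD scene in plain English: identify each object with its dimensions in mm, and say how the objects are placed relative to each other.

A is a table: top 1160 mm (x) × 872 mm (y), 25 mm thick, upper face at z = 687 mm, on four round legs of 76 mm diameter, each leg's bounding box inset 39 mm from the nearest pair of top edges, running from z = 0 to the bottom of the top.

B is a chair: 422×420 mm seat, 35 mm thick, top at z = 439 mm, on four 48 mm square corner legs flush with the seat edges. A 31 mm thick backrest slab spans the full seat width, extending 370 mm above the seat top, its back face flush with the seat's +y edge.

C is a simple wooden stool: a rectangular seat 284 mm (x) by 254 mm (y), 40 mm thick, top face at z = 404 mm, on four square legs, each 26×26 mm in cross-section. The legs rest on z = 0, each flush with a corner of the seat.

The chair is on top of the table. Three stools sit around the table at the −y, +y, −x sides.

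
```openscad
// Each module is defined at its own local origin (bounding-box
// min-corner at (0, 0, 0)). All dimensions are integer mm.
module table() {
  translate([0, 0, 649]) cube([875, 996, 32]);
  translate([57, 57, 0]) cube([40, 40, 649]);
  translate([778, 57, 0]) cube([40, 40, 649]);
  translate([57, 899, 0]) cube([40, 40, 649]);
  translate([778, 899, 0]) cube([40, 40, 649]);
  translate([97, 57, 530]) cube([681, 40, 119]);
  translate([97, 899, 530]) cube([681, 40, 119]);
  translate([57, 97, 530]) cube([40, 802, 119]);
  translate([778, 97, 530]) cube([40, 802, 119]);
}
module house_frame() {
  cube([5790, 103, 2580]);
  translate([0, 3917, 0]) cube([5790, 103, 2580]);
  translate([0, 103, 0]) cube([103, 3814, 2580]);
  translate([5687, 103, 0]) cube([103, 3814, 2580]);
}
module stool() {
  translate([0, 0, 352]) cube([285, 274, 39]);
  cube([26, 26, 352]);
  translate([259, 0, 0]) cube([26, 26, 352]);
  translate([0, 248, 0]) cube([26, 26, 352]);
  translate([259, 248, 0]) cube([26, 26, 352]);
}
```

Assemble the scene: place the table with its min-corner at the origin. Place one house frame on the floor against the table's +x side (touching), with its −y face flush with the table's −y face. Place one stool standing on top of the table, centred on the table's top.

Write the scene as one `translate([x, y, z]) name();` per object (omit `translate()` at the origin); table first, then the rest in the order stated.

table();
translate([875, 0, 0]) house_frame();
translate([295, 361, 681]) stool();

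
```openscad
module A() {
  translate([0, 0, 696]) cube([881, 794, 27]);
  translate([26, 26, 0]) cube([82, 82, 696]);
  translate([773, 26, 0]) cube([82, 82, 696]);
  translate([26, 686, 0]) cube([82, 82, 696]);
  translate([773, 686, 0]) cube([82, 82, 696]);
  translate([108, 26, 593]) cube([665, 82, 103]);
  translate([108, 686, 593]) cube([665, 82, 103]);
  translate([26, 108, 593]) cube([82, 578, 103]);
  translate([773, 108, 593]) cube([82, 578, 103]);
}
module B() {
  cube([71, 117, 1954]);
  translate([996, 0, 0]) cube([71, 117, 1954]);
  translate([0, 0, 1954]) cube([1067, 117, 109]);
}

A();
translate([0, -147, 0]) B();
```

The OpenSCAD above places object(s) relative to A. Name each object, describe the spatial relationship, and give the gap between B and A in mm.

A is a table. B is a door frame. The door frame is on the floor beside the table on its −y side. The gap between the door frame and the table is 30 mm.

The door frame's nearest face is 30 mm from the table's −y face.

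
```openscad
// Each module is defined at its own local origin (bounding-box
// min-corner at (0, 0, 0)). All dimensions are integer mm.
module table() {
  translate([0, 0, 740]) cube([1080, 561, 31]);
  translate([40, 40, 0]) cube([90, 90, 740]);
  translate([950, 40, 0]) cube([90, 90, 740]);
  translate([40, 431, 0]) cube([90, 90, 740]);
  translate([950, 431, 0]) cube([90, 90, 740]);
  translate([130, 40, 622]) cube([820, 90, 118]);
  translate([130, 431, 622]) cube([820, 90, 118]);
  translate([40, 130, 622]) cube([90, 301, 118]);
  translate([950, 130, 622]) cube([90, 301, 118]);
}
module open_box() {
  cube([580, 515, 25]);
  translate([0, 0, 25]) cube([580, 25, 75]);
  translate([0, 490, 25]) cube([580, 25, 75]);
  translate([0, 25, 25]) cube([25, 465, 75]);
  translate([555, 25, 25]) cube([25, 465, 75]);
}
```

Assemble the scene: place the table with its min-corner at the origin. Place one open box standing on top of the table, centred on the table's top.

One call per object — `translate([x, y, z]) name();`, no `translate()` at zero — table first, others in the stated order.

table();
translate([250, 23, 771]) open_box();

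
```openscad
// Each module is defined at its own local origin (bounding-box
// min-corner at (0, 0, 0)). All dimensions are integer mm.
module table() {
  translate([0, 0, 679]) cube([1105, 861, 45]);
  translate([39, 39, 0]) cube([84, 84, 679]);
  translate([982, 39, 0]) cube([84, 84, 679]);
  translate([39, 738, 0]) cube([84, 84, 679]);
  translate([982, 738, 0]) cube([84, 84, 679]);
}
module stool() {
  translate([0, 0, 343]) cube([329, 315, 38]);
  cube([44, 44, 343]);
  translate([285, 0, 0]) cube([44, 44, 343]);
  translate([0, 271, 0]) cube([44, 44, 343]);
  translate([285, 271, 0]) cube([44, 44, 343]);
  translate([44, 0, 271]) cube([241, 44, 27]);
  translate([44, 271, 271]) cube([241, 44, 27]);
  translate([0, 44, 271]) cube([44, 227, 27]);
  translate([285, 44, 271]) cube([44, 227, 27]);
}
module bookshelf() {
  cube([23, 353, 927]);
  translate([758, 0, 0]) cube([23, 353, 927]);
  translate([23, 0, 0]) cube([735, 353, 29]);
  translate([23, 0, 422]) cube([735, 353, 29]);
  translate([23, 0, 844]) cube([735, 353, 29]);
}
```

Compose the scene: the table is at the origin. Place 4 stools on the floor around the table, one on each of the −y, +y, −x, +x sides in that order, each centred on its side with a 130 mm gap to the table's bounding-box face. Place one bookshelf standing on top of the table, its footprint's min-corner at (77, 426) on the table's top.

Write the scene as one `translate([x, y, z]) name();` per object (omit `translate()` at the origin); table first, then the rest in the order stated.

table();
translate([388, -445, 0]) stool();
translate([388, 991, 0]) stool();
translate([-459, 273, 0]) stool();
translate([1235, 273, 0]) stool();
translate([77, 426, 724]) bookshelf();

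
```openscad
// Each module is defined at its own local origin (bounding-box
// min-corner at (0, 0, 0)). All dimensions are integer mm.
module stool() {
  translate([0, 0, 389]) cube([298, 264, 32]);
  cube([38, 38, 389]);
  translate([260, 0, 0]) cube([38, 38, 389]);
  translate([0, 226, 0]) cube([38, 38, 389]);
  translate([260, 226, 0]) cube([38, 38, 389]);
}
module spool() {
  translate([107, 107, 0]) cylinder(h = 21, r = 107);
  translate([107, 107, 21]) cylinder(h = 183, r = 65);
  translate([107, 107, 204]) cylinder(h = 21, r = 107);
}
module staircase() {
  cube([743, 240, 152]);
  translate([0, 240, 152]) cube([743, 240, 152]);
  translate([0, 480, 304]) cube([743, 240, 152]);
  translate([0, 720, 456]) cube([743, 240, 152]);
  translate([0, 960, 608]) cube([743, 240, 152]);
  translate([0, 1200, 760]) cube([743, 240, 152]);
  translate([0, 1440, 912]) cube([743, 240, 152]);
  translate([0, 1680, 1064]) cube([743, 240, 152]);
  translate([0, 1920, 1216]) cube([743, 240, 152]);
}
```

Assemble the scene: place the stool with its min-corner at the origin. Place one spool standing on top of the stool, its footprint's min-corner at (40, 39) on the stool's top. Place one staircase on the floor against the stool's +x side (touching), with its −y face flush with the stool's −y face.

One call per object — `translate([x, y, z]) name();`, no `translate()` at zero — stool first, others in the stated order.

stool();
translate([40, 39, 421]) spool();
translate([298, 0, 0]) staircase();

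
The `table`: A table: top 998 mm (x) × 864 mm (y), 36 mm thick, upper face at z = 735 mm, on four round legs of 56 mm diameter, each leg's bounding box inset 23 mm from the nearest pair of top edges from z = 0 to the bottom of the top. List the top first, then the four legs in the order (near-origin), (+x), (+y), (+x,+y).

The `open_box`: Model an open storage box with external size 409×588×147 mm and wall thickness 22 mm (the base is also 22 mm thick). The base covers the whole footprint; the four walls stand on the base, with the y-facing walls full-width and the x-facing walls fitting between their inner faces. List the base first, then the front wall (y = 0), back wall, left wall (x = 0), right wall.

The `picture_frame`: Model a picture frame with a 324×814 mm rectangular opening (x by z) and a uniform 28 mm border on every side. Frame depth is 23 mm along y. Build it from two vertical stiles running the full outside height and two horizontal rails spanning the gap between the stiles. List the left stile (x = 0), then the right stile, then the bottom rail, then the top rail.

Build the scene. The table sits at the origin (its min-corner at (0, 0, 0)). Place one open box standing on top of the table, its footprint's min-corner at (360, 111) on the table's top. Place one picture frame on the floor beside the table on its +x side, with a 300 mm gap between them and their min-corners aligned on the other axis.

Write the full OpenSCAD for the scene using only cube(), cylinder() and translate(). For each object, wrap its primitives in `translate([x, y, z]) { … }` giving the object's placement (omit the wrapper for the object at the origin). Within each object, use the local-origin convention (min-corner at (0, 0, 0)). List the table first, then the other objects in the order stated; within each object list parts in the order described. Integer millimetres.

translate([0, 0, 699]) cube([998, 864, 36]);
translate([51, 51, 0]) cylinder(h = 699, r = 28);
translate([947, 51, 0]) cylinder(h = 699, r = 28);
translate([51, 813, 0]) cylinder(h = 699, r = 28);
translate([947, 813, 0]) cylinder(h = 699, r = 28);
translate([360, 111, 735]) {
  cube([409, 588, 22]);
  translate([0, 0, 22]) cube([409, 22, 125]);
  translate([0, 566, 22]) cube([409, 22, 125]);
  translate([0, 22, 22]) cube([22, 544, 125]);
  translate([387, 22, 22]) cube([22, 544, 125]);
}
translate([1298, 0, 0]) {
  cube([28, 23, 870]);
  translate([352, 0, 0]) cube([28, 23, 870]);
  translate([28, 0, 0]) cube([324, 23, 28]);
  translate([28, 0, 842]) cube([324, 23, 28]);
}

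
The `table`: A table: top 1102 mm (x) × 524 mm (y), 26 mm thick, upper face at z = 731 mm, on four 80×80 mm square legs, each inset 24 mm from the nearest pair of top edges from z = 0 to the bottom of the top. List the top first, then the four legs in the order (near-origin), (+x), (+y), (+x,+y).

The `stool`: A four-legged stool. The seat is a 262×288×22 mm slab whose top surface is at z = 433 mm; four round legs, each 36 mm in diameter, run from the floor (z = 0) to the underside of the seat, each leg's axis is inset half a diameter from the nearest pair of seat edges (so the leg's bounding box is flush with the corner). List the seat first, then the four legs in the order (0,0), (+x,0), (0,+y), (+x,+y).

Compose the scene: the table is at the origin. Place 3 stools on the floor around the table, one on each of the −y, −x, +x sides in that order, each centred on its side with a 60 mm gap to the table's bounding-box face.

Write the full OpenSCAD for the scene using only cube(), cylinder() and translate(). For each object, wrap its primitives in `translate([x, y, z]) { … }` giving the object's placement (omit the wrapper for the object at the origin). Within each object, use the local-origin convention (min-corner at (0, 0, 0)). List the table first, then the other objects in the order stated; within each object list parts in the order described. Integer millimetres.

translate([0, 0, 705]) cube([1102, 524, 26]);
translate([24, 24, 0]) cube([80, 80, 705]);
translate([998, 24, 0]) cube([80, 80, 705]);
translate([24, 420, 0]) cube([80, 80, 705]);
translate([998, 420, 0]) cube([80, 80, 705]);
translate([420, -348, 0]) {
  translate([0, 0, 411]) cube([262, 288, 22]);
  translate([18, 18, 0]) cylinder(h = 411, r = 18);
  translate([244, 18, 0]) cylinder(h = 411, r = 18);
  translate([18, 270, 0]) cylinder(h = 411, r = 18);
  translate([244, 270, 0]) cylinder(h = 411, r = 18);
}
translate([-322, 118, 0]) {
  translate([0, 0, 411]) cube([262, 288, 22]);
  translate([18, 18, 0]) cylinder(h = 411, r = 18);
  translate([244, 18, 0]) cylinder(h = 411, r = 18);
  translate([18, 270, 0]) cylinder(h = 411, r = 18);
  translate([244, 270, 0]) cylinder(h = 411, r = 18);
}
translate([1162, 118, 0]) {
  translate([0, 0, 411]) cube([262, 288, 22]);
  translate([18, 18, 0]) cylinder(h = 411, r = 18);
  translate([244, 18, 0]) cylinder(h = 411, r = 18);
  translate([18, 270, 0]) cylinder(h = 411, r = 18);
  translate([244, 270, 0]) cylinder(h = 411, r = 18);
}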